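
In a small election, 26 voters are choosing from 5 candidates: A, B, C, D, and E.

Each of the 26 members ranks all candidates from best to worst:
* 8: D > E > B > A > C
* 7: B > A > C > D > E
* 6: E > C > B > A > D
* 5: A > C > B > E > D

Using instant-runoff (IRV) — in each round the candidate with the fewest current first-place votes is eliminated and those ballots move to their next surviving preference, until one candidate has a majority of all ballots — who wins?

B

Round 1: A 5, B 7, C 0, D 8, E 6. C eliminated.
Round 2: A 5, B 7, D 8, E 6. A eliminated.
Round 3: B 12, D 8, E 6. E eliminated.
Round 4: B 18, D 8. B has a majority (≥14).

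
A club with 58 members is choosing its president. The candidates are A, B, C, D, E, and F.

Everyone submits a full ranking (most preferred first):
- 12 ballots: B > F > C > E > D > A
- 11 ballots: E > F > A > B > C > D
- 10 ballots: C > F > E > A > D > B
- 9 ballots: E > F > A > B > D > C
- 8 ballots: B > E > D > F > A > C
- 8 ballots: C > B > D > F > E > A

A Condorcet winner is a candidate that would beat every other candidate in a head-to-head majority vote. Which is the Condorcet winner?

F vs A: 58–0
F vs B: 30–28
F vs C: 40–18
F vs D: 42–16
F vs E: 30–28
F beats every other candidate.

F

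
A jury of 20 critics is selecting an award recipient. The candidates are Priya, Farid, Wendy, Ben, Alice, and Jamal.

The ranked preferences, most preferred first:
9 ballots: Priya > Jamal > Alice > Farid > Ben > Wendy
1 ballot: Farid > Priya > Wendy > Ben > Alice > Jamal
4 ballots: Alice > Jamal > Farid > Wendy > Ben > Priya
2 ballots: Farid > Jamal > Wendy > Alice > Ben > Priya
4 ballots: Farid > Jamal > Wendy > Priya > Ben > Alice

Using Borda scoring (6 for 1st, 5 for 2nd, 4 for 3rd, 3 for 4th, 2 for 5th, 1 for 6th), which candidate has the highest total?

Priya: 9×6 + 1×5 + 4×1 + 2×1 + 4×3 = 77
Farid: 9×3 + 1×6 + 4×4 + 2×6 + 4×6 = 85
Wendy: 9×1 + 1×4 + 4×3 + 2×4 + 4×4 = 49
Ben: 9×2 + 1×3 + 4×2 + 2×2 + 4×2 = 41
Alice: 9×4 + 1×2 + 4×6 + 2×3 + 4×1 = 72
Jamal: 9×5 + 1×1 + 4×5 + 2×5 + 4×5 = 96

Jamal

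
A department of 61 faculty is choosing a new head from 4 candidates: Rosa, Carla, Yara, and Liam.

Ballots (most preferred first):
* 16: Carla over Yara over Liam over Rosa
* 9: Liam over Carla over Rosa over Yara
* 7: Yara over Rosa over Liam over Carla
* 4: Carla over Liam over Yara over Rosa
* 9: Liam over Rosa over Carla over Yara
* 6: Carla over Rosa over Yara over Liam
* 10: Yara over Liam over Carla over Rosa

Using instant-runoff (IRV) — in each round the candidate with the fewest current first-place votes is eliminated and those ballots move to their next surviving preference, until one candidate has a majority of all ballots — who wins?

Round 1: Rosa 0, Carla 26, Yara 17, Liam 18. Rosa eliminated.
Round 2: Carla 26, Yara 17, Liam 18. Yara eliminated.
Round 3: Carla 26, Liam 35. Liam has a majority (≥31).

Liam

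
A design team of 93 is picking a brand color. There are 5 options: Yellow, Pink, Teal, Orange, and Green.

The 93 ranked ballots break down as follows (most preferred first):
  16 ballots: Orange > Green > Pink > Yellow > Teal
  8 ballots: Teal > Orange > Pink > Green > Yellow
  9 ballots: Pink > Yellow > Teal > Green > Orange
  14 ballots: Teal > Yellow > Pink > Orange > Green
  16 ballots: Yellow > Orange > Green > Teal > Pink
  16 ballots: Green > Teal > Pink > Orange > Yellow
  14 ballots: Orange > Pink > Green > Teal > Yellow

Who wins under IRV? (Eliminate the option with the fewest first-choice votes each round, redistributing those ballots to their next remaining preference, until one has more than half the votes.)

Teal

Round 1: Yellow 16, Pink 9, Teal 22, Orange 30, Green 16. Pink eliminated.
Round 2: Yellow 25, Teal 22, Orange 30, Green 16. Green eliminated.
Round 3: Yellow 25, Teal 38, Orange 30. Yellow eliminated.
Round 4: Teal 47, Orange 46. Teal has a majority (≥47).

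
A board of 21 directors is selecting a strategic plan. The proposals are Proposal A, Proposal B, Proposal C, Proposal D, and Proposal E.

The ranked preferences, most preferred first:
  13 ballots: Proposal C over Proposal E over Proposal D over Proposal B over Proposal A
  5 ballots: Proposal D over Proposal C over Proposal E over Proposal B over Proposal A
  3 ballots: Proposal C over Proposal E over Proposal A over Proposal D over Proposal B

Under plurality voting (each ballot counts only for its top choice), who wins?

Proposal C

First-place votes: Proposal A 0, Proposal B 0, Proposal C 16, Proposal D 5, Proposal E 0.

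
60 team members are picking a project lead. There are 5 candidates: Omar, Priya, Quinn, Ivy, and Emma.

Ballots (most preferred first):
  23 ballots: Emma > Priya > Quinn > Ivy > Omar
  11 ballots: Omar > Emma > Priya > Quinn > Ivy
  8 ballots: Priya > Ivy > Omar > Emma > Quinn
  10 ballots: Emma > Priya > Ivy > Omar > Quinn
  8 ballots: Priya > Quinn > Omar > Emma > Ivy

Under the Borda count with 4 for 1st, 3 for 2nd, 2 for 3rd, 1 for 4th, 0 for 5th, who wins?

Omar: 23×0 + 11×4 + 8×2 + 10×1 + 8×2 = 86
Priya: 23×3 + 11×2 + 8×4 + 10×3 + 8×4 = 185
Quinn: 23×2 + 11×1 + 8×0 + 10×0 + 8×3 = 81
Ivy: 23×1 + 11×0 + 8×3 + 10×2 + 8×0 = 67
Emma: 23×4 + 11×3 + 8×1 + 10×4 + 8×1 = 181

Priya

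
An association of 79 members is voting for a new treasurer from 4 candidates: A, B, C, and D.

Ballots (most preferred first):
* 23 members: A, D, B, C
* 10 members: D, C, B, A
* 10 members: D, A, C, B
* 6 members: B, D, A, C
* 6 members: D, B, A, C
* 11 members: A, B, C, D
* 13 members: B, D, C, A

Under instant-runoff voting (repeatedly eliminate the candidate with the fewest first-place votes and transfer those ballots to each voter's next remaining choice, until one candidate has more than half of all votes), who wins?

Round 1: A 34, B 19, C 0, D 26. C eliminated.
Round 2: A 34, B 19, D 26. B eliminated.
Round 3: A 34, D 45. D has a majority (≥40).

D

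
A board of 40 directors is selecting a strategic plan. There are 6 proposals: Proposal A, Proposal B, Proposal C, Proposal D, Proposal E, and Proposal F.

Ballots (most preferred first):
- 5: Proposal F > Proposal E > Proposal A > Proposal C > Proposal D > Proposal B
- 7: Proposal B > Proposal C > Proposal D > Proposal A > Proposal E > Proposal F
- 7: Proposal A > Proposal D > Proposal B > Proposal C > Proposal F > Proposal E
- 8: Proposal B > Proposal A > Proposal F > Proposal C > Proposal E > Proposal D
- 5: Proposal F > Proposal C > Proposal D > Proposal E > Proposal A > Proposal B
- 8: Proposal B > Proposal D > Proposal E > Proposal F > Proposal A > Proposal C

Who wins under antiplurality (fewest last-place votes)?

Last-place votes: Proposal A 0, Proposal B 10, Proposal C 8, Proposal D 8, Proposal E 7, Proposal F 7.

Proposal A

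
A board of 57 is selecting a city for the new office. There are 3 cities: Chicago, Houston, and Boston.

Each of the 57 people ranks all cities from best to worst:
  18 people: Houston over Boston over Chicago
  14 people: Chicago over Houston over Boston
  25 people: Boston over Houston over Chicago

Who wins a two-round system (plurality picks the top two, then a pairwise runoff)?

Houston

Round 1 first-place votes: Chicago 14, Houston 18, Boston 25. Boston and Houston advance.
Runoff: Boston is ranked above Houston on 25 ballots, Houston above Boston on 32.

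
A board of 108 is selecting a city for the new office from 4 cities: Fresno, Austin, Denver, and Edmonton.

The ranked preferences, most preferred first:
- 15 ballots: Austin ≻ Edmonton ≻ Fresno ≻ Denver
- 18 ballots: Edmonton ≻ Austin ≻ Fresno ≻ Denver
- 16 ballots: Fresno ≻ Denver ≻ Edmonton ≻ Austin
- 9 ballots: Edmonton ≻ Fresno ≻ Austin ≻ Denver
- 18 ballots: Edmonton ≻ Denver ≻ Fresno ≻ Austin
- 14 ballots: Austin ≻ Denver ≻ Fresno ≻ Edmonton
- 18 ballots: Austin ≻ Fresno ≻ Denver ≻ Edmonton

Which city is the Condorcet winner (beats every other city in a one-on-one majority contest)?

Edmonton vs Fresno: 60–48
Edmonton vs Austin: 61–47
Edmonton vs Denver: 60–48
Edmonton beats every other city.

Edmonton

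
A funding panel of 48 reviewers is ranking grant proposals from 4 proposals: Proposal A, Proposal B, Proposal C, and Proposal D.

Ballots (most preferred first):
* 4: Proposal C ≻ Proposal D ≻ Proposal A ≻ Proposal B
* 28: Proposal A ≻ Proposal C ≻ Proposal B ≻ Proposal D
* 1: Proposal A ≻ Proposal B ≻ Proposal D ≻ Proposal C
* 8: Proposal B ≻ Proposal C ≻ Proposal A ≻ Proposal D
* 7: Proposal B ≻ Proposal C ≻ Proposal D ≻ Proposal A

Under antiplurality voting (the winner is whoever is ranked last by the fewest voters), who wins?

Last-place votes: Proposal A 7, Proposal B 4, Proposal C 1, Proposal D 36.

Proposal C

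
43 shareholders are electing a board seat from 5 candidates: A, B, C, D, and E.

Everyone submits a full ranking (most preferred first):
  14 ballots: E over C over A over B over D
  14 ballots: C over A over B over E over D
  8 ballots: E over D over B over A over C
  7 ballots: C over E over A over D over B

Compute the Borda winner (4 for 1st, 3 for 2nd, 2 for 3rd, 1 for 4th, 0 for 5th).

C

A: 14×2 + 14×3 + 8×1 + 7×2 = 92
B: 14×1 + 14×2 + 8×2 + 7×0 = 58
C: 14×3 + 14×4 + 8×0 + 7×4 = 126
D: 14×0 + 14×0 + 8×3 + 7×1 = 31
E: 14×4 + 14×1 + 8×4 + 7×3 = 123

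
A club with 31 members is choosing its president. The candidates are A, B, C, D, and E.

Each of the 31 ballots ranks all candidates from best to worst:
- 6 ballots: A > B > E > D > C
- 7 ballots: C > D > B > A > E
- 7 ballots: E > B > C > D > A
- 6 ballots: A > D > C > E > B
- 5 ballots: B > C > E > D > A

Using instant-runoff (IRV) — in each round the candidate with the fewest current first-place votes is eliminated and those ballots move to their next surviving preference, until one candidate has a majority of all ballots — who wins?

C

Round 1: A 12, B 5, C 7, D 0, E 7. D eliminated.
Round 2: A 12, B 5, C 7, E 7. B eliminated.
Round 3: A 12, C 12, E 7. E eliminated.
Round 4: A 12, C 19. C has a majority (≥16).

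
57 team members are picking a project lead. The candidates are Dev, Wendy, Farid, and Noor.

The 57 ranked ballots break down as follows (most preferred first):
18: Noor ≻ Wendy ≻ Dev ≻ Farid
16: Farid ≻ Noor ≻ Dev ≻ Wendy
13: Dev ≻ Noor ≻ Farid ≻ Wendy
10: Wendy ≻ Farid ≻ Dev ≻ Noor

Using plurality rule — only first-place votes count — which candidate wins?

First-place votes: Dev 13, Wendy 10, Farid 16, Noor 18.

Noor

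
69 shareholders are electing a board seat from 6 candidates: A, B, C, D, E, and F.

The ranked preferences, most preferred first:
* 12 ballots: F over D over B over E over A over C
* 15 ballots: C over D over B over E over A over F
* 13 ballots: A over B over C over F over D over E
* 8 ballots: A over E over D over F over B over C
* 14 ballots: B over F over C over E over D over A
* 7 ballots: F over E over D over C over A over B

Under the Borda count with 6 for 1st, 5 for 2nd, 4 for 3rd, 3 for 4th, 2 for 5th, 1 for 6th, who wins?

A: 12×2 + 15×2 + 13×6 + 8×6 + 14×1 + 7×2 = 208
B: 12×4 + 15×4 + 13×5 + 8×2 + 14×6 + 7×1 = 280
C: 12×1 + 15×6 + 13×4 + 8×1 + 14×4 + 7×3 = 239
D: 12×5 + 15×5 + 13×2 + 8×4 + 14×2 + 7×4 = 249
E: 12×3 + 15×3 + 13×1 + 8×5 + 14×3 + 7×5 = 211
F: 12×6 + 15×1 + 13×3 + 8×3 + 14×5 + 7×6 = 262

B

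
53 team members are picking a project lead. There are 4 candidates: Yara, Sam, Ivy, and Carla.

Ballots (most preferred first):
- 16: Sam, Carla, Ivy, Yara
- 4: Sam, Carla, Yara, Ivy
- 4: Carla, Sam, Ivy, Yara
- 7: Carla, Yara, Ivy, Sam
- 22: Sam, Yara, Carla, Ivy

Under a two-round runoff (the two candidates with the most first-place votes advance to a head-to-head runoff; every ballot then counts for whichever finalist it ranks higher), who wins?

Sam

Round 1 first-place votes: Yara 0, Sam 42, Ivy 0, Carla 11. Sam and Carla advance.
Runoff: Sam is ranked above Carla on 42 ballots, Carla above Sam on 11.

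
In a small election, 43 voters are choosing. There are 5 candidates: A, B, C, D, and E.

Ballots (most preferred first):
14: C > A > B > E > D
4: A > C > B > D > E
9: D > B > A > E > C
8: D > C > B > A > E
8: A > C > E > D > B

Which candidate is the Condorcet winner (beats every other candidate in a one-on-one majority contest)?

C vs A: 22–21
C vs B: 34–9
C vs D: 26–17
C vs E: 34–9
C beats every other candidate.

C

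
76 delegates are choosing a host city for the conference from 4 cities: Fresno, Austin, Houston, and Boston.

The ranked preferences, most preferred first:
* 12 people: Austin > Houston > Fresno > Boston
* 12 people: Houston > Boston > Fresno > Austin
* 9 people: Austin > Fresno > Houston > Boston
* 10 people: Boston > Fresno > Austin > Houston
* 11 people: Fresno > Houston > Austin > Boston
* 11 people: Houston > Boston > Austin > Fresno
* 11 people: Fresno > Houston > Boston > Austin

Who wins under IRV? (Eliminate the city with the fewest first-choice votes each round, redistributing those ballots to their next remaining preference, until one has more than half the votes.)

Round 1: Fresno 22, Austin 21, Houston 23, Boston 10. Boston eliminated.
Round 2: Fresno 32, Austin 21, Houston 23. Austin eliminated.
Round 3: Fresno 41, Houston 35. Fresno has a majority (≥39).

Fresno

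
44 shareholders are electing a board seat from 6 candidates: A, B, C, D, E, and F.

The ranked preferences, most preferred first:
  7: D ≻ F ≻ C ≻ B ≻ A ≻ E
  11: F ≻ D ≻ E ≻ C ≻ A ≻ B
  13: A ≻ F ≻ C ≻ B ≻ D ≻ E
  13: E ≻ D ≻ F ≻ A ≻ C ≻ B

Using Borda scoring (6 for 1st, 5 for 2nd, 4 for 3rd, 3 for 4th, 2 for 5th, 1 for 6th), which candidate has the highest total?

A: 7×2 + 11×2 + 13×6 + 13×3 = 153
B: 7×3 + 11×1 + 13×3 + 13×1 = 84
C: 7×4 + 11×3 + 13×4 + 13×2 = 139
D: 7×6 + 11×5 + 13×2 + 13×5 = 188
E: 7×1 + 11×4 + 13×1 + 13×6 = 142
F: 7×5 + 11×6 + 13×5 + 13×4 = 218

F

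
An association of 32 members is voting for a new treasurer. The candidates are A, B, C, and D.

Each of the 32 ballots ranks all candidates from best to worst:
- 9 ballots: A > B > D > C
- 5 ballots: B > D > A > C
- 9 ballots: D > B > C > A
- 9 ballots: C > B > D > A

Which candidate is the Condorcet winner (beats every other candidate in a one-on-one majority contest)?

B vs A: 23–9
B vs C: 23–9
B vs D: 23–9
B beats every other candidate.

B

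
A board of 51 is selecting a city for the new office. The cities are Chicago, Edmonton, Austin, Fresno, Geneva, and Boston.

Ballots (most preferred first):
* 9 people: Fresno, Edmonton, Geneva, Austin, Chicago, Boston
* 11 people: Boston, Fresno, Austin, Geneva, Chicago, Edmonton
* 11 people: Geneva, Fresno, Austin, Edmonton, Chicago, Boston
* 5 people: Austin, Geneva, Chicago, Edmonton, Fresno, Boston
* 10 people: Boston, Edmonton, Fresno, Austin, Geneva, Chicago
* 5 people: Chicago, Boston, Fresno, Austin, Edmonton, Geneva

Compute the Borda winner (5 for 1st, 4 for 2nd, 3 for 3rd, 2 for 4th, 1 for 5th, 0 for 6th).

Chicago: 9×1 + 11×1 + 11×1 + 5×3 + 10×0 + 5×5 = 71
Edmonton: 9×4 + 11×0 + 11×2 + 5×2 + 10×4 + 5×1 = 113
Austin: 9×2 + 11×3 + 11×3 + 5×5 + 10×2 + 5×2 = 139
Fresno: 9×5 + 11×4 + 11×4 + 5×1 + 10×3 + 5×3 = 183
Geneva: 9×3 + 11×2 + 11×5 + 5×4 + 10×1 + 5×0 = 134
Boston: 9×0 + 11×5 + 11×0 + 5×0 + 10×5 + 5×4 = 125

Fresno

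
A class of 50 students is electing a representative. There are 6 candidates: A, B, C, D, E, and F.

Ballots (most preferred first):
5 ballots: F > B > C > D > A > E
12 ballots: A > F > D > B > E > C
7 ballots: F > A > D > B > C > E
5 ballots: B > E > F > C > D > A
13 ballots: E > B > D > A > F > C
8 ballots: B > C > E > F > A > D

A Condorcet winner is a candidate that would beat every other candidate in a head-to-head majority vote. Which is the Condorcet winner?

B vs A: 31–19
B vs C: 50–0
B vs D: 31–19
B vs E: 37–13
B vs F: 26–24
B beats every other candidate.

B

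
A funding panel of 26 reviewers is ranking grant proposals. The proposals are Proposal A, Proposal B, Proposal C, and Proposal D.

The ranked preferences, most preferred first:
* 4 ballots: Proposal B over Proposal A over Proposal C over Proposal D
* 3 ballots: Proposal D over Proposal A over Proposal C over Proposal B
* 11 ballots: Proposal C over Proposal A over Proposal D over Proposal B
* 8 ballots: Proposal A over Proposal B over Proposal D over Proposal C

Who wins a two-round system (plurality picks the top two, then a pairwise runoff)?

Proposal A

Round 1 first-place votes: Proposal A 8, Proposal B 4, Proposal C 11, Proposal D 3. Proposal C and Proposal A advance.
Runoff: Proposal C is ranked above Proposal A on 11 ballots, Proposal A above Proposal C on 15.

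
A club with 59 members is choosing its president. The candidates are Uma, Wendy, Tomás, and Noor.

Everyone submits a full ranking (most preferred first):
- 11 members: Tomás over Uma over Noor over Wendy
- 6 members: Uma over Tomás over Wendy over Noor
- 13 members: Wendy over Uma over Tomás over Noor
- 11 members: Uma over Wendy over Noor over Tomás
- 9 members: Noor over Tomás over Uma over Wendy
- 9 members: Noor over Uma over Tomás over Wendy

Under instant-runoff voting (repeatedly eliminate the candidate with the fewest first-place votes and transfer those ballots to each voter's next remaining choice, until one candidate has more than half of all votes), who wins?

Uma

Round 1: Uma 17, Wendy 13, Tomás 11, Noor 18. Tomás eliminated.
Round 2: Uma 28, Wendy 13, Noor 18. Wendy eliminated.
Round 3: Uma 41, Noor 18. Uma has a majority (≥30).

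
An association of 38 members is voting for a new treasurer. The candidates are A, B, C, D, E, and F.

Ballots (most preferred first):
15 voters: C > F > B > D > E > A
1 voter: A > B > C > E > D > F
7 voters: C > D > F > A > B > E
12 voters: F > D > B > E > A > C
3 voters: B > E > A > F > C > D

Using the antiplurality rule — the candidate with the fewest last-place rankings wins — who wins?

Last-place votes: A 15, B 0, C 12, D 3, E 7, F 1.

B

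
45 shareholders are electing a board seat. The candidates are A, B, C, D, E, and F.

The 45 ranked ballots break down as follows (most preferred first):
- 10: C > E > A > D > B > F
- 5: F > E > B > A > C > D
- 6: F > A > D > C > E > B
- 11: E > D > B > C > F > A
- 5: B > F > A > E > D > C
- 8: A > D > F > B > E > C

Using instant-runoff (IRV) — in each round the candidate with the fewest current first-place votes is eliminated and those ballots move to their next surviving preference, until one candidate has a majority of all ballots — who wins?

F

Round 1: A 8, B 5, C 10, D 0, E 11, F 11. D eliminated.
Round 2: A 8, B 5, C 10, E 11, F 11. B eliminated.
Round 3: A 8, C 10, E 11, F 16. A eliminated.
Round 4: C 10, E 11, F 24. F has a majority (≥23).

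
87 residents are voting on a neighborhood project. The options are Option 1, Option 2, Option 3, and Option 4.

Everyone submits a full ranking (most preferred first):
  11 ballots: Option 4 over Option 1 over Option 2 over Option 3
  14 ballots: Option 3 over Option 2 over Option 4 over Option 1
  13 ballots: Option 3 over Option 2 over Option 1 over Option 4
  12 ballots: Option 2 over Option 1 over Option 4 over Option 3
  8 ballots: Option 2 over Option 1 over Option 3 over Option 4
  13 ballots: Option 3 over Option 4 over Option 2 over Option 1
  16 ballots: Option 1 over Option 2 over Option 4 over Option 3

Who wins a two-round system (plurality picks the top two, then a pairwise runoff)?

Option 2

Round 1 first-place votes: Option 1 16, Option 2 20, Option 3 40, Option 4 11. Option 3 and Option 2 advance.
Runoff: Option 3 is ranked above Option 2 on 40 ballots, Option 2 above Option 3 on 47.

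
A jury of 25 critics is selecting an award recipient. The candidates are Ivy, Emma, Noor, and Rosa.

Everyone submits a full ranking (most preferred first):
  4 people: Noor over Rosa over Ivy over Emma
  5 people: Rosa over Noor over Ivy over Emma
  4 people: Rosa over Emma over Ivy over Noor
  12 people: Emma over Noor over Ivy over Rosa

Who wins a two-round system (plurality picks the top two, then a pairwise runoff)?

Round 1 first-place votes: Ivy 0, Emma 12, Noor 4, Rosa 9. Emma and Rosa advance.
Runoff: Emma is ranked above Rosa on 12 ballots, Rosa above Emma on 13.

Rosa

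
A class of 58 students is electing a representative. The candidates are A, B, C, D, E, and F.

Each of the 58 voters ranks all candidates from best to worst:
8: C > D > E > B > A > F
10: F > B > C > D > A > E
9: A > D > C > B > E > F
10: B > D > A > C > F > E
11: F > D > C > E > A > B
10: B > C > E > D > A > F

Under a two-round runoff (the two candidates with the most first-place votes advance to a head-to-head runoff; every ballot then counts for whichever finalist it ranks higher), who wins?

B

Round 1 first-place votes: A 9, B 20, C 8, D 0, E 0, F 21. F and B advance.
Runoff: F is ranked above B on 21 ballots, B above F on 37.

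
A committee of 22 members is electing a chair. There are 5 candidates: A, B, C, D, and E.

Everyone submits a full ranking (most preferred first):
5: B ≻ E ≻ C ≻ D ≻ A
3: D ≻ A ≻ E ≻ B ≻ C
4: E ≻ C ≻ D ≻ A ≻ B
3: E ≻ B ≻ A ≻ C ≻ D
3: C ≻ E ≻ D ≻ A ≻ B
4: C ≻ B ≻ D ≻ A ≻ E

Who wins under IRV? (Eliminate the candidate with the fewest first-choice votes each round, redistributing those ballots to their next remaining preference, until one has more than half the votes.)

Round 1: A 0, B 5, C 7, D 3, E 7. A eliminated.
Round 2: B 5, C 7, D 3, E 7. D eliminated.
Round 3: B 5, C 7, E 10. B eliminated.
Round 4: C 7, E 15. E has a majority (≥12).

E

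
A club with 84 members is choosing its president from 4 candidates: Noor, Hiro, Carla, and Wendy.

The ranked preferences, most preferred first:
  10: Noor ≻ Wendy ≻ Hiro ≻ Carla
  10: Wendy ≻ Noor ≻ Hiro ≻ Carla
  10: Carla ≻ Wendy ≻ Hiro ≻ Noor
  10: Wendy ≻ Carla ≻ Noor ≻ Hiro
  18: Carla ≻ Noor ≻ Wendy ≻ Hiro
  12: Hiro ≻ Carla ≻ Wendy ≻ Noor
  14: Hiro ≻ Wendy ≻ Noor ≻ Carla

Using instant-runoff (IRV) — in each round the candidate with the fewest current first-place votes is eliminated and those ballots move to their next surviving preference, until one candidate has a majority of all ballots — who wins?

Wendy

Round 1: Noor 10, Hiro 26, Carla 28, Wendy 20. Noor eliminated.
Round 2: Hiro 26, Carla 28, Wendy 30. Hiro eliminated.
Round 3: Carla 40, Wendy 44. Wendy has a majority (≥43).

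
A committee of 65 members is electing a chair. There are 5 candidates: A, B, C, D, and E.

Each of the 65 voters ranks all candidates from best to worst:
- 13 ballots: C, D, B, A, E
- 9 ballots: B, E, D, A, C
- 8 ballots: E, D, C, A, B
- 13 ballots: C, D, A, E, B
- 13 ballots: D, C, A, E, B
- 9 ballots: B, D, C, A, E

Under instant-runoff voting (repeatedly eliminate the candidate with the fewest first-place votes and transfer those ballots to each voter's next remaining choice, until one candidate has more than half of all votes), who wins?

Round 1: A 0, B 18, C 26, D 13, E 8. A eliminated.
Round 2: B 18, C 26, D 13, E 8. E eliminated.
Round 3: B 18, C 26, D 21. B eliminated.
Round 4: C 26, D 39. D has a majority (≥33).

D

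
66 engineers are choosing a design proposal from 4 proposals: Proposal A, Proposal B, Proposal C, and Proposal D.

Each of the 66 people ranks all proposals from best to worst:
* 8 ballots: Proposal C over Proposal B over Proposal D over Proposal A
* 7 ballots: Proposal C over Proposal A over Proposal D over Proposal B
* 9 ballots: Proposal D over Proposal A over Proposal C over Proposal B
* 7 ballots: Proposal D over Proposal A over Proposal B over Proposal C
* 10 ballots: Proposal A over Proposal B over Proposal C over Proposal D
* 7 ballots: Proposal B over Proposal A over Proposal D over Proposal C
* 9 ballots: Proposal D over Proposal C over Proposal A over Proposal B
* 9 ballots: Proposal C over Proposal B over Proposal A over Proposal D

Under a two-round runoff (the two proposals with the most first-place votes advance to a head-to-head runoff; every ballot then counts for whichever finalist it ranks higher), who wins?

Round 1 first-place votes: Proposal A 10, Proposal B 7, Proposal C 24, Proposal D 25. Proposal D and Proposal C advance.
Runoff: Proposal D is ranked above Proposal C on 32 ballots, Proposal C above Proposal D on 34.

Proposal C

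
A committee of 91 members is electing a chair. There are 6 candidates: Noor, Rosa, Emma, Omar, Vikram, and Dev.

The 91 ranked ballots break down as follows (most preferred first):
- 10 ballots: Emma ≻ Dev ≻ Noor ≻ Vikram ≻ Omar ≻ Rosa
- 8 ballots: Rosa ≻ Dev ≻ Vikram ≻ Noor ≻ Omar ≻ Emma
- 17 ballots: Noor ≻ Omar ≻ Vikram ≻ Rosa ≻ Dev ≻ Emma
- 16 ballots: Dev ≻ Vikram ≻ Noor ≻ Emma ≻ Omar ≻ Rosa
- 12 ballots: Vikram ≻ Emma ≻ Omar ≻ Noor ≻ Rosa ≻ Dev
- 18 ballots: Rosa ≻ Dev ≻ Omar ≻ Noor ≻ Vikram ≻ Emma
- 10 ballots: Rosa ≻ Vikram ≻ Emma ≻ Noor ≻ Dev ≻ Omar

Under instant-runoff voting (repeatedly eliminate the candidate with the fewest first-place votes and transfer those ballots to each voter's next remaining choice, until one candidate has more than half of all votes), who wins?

Noor

Round 1: Noor 17, Rosa 36, Emma 10, Omar 0, Vikram 12, Dev 16. Omar eliminated.
Round 2: Noor 17, Rosa 36, Emma 10, Vikram 12, Dev 16. Emma eliminated.
Round 3: Noor 17, Rosa 36, Vikram 12, Dev 26. Vikram eliminated.
Round 4: Noor 29, Rosa 36, Dev 26. Dev eliminated.
Round 5: Noor 55, Rosa 36. Noor has a majority (≥46).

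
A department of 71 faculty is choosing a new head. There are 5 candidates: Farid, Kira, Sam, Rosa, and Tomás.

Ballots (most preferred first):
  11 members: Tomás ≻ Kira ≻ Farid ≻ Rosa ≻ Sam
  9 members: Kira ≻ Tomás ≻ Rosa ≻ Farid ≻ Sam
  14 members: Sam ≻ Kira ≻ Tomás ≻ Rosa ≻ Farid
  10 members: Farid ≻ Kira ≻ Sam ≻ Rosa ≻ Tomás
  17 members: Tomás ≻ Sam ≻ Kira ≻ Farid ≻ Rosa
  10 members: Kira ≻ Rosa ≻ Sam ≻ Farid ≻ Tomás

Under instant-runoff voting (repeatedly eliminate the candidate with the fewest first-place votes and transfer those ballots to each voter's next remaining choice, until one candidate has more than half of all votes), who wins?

Kira

Round 1: Farid 10, Kira 19, Sam 14, Rosa 0, Tomás 28. Rosa eliminated.
Round 2: Farid 10, Kira 19, Sam 14, Tomás 28. Farid eliminated.
Round 3: Kira 29, Sam 14, Tomás 28. Sam eliminated.
Round 4: Kira 43, Tomás 28. Kira has a majority (≥36).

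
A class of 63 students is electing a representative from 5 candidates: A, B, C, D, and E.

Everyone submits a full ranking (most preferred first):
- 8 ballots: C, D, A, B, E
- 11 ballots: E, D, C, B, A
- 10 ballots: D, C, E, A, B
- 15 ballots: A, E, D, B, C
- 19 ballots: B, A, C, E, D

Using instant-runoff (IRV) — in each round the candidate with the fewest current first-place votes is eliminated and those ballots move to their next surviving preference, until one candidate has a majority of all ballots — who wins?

D

Round 1: A 15, B 19, C 8, D 10, E 11. C eliminated.
Round 2: A 15, B 19, D 18, E 11. E eliminated.
Round 3: A 15, B 19, D 29. A eliminated.
Round 4: B 19, D 44. D has a majority (≥32).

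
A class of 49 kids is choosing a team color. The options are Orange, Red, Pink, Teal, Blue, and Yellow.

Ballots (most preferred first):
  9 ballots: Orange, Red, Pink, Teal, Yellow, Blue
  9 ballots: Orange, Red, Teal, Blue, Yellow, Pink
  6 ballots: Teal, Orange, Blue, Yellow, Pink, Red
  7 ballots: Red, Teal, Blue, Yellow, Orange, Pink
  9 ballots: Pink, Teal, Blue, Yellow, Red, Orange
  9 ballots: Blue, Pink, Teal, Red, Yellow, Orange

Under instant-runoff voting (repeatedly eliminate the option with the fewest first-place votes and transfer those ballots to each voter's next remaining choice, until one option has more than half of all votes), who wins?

Round 1: Orange 18, Red 7, Pink 9, Teal 6, Blue 9, Yellow 0. Yellow eliminated.
Round 2: Orange 18, Red 7, Pink 9, Teal 6, Blue 9. Teal eliminated.
Round 3: Orange 24, Red 7, Pink 9, Blue 9. Red eliminated.
Round 4: Orange 24, Pink 9, Blue 16. Pink eliminated.
Round 5: Orange 24, Blue 25. Blue has a majority (≥25).

Blue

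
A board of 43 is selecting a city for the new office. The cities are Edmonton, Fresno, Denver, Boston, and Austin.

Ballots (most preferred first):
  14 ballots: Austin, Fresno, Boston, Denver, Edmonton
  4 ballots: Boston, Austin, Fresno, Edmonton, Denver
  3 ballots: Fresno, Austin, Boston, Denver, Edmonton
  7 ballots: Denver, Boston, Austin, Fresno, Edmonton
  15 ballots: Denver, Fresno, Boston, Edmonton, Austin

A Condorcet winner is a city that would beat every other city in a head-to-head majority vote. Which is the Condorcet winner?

Denver vs Edmonton: 39–4
Denver vs Fresno: 22–21
Denver vs Boston: 22–21
Denver vs Austin: 22–21
Denver beats every other city.

Denver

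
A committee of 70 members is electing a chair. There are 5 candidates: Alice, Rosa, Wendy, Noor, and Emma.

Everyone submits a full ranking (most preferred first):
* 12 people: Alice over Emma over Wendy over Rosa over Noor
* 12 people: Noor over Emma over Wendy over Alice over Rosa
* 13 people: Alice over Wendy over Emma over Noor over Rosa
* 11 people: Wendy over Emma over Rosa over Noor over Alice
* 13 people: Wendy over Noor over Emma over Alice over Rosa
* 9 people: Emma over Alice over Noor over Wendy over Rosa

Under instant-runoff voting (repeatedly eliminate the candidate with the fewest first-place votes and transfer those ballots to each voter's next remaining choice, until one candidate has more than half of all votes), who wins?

Wendy

Round 1: Alice 25, Rosa 0, Wendy 24, Noor 12, Emma 9. Rosa eliminated.
Round 2: Alice 25, Wendy 24, Noor 12, Emma 9. Emma eliminated.
Round 3: Alice 34, Wendy 24, Noor 12. Noor eliminated.
Round 4: Alice 34, Wendy 36. Wendy has a majority (≥36).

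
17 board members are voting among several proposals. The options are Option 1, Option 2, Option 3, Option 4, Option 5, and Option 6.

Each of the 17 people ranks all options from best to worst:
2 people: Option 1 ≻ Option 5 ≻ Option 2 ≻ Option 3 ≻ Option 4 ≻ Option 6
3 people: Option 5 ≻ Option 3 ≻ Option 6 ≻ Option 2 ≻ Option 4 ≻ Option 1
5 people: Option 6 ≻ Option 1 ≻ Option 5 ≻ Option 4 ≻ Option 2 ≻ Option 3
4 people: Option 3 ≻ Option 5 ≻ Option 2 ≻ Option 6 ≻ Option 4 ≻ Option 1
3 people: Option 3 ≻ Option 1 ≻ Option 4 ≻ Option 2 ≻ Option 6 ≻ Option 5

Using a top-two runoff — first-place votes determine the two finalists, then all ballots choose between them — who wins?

Option 3

Round 1 first-place votes: Option 1 2, Option 2 0, Option 3 7, Option 4 0, Option 5 3, Option 6 5. Option 3 and Option 6 advance.
Runoff: Option 3 is ranked above Option 6 on 12 ballots, Option 6 above Option 3 on 5.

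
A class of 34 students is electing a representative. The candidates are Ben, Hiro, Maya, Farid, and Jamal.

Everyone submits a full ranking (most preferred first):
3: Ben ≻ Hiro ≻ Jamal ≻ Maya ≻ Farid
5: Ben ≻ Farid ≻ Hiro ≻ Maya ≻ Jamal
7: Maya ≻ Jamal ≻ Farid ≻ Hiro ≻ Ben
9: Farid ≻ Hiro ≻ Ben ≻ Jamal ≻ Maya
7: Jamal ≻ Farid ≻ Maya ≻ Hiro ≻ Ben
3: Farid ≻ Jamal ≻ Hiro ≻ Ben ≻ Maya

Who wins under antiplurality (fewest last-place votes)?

Hiro

Last-place votes: Ben 14, Hiro 0, Maya 12, Farid 3, Jamal 5.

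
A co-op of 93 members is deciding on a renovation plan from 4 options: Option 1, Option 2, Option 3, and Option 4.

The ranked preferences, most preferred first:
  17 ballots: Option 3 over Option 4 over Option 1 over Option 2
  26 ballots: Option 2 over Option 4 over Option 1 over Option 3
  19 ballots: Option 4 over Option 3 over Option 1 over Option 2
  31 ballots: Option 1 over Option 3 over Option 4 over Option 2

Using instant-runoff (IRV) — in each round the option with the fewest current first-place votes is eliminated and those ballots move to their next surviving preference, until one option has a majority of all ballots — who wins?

Option 4

Round 1: Option 1 31, Option 2 26, Option 3 17, Option 4 19. Option 3 eliminated.
Round 2: Option 1 31, Option 2 26, Option 4 36. Option 2 eliminated.
Round 3: Option 1 31, Option 4 62. Option 4 has a majority (≥47).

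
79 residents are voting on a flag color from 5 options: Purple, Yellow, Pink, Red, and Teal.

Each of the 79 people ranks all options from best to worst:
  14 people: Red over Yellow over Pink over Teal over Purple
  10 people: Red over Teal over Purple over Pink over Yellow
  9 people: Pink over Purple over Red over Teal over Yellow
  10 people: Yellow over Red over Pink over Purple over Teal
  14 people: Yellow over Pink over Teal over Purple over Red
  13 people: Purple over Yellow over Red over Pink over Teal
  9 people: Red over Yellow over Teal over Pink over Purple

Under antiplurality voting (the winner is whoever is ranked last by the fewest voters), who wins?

Last-place votes: Purple 23, Yellow 19, Pink 0, Red 14, Teal 23.

Pink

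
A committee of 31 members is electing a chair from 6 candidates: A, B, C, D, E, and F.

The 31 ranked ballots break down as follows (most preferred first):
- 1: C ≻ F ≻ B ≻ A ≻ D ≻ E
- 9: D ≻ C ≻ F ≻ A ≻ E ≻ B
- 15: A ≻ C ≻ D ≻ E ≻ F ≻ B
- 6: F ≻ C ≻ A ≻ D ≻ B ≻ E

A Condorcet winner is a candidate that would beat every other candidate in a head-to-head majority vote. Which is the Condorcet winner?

C

C vs A: 16–15
C vs B: 31–0
C vs D: 22–9
C vs E: 31–0
C vs F: 25–6
C beats every other candidate.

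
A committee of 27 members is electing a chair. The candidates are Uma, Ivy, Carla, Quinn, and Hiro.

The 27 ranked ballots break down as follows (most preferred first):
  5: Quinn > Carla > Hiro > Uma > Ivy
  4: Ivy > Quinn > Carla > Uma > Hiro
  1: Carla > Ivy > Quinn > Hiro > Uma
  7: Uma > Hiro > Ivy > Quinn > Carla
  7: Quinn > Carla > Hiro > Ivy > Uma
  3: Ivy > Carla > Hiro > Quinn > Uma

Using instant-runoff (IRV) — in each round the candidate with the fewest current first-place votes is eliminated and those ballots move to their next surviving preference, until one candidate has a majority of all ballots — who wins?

Ivy

Round 1: Uma 7, Ivy 7, Carla 1, Quinn 12, Hiro 0. Hiro eliminated.
Round 2: Uma 7, Ivy 7, Carla 1, Quinn 12. Carla eliminated.
Round 3: Uma 7, Ivy 8, Quinn 12. Uma eliminated.
Round 4: Ivy 15, Quinn 12. Ivy has a majority (≥14).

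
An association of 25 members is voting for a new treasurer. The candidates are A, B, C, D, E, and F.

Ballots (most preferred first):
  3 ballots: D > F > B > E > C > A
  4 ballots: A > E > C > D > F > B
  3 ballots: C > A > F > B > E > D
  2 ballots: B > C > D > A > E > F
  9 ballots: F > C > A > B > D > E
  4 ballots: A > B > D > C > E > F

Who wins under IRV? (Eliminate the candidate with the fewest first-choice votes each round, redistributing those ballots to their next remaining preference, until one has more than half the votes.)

A

Round 1: A 8, B 2, C 3, D 3, E 0, F 9. E eliminated.
Round 2: A 8, B 2, C 3, D 3, F 9. B eliminated.
Round 3: A 8, C 5, D 3, F 9. D eliminated.
Round 4: A 8, C 5, F 12. C eliminated.
Round 5: A 13, F 12. A has a majority (≥13).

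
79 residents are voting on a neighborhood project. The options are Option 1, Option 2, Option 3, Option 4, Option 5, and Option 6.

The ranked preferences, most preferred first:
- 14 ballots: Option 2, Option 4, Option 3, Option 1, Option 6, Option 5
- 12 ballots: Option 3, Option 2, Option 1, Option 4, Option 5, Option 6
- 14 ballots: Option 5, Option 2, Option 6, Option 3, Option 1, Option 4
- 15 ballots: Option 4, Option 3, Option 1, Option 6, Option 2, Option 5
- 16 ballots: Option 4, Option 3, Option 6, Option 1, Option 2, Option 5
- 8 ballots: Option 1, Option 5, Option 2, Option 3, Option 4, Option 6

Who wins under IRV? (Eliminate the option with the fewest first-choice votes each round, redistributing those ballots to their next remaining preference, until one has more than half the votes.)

Round 1: Option 1 8, Option 2 14, Option 3 12, Option 4 31, Option 5 14, Option 6 0. Option 6 eliminated.
Round 2: Option 1 8, Option 2 14, Option 3 12, Option 4 31, Option 5 14. Option 1 eliminated.
Round 3: Option 2 14, Option 3 12, Option 4 31, Option 5 22. Option 3 eliminated.
Round 4: Option 2 26, Option 4 31, Option 5 22. Option 5 eliminated.
Round 5: Option 2 48, Option 4 31. Option 2 has a majority (≥40).

Option 2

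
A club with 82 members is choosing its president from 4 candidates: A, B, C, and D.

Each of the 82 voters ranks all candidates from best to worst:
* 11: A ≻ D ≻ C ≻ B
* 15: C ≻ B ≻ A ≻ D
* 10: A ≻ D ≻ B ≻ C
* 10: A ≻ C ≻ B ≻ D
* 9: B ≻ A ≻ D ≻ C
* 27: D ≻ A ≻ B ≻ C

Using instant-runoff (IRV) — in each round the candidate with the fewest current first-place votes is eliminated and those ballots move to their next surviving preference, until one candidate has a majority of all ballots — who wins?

Round 1: A 31, B 9, C 15, D 27. B eliminated.
Round 2: A 40, C 15, D 27. C eliminated.
Round 3: A 55, D 27. A has a majority (≥42).

A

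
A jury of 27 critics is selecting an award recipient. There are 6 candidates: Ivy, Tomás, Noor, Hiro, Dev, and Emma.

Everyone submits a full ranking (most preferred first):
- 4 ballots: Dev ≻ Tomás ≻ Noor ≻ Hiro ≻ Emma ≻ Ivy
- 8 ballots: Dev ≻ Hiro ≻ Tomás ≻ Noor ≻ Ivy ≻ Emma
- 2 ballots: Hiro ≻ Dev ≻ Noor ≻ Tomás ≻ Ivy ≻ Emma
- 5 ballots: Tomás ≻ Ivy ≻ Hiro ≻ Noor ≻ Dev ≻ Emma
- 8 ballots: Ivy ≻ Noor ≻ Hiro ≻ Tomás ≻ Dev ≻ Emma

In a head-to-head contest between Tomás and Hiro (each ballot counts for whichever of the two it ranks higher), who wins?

Hiro

Tomás is ranked above Hiro on 9 ballots; Hiro above Tomás on 18.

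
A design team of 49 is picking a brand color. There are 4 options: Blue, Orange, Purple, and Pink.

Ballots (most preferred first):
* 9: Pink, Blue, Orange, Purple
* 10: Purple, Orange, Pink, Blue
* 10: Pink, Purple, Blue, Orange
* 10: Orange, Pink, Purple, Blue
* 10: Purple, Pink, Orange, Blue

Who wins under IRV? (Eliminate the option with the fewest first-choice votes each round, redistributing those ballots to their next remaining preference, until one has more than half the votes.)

Round 1: Blue 0, Orange 10, Purple 20, Pink 19. Blue eliminated.
Round 2: Orange 10, Purple 20, Pink 19. Orange eliminated.
Round 3: Purple 20, Pink 29. Pink has a majority (≥25).

Pink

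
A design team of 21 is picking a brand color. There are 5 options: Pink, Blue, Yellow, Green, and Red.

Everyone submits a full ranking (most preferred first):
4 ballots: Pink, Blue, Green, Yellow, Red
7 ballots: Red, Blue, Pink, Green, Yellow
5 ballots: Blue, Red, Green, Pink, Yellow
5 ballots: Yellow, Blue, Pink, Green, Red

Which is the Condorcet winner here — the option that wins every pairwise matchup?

Blue

Blue vs Pink: 17–4
Blue vs Yellow: 16–5
Blue vs Green: 21–0
Blue vs Red: 14–7
Blue beats every other option.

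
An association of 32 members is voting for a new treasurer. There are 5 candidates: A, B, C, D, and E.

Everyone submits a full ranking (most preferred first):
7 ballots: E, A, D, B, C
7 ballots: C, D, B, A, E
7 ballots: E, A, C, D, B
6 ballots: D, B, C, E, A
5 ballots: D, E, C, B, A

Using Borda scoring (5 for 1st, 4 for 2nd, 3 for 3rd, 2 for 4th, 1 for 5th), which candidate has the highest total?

A: 7×4 + 7×2 + 7×4 + 6×1 + 5×1 = 81
B: 7×2 + 7×3 + 7×1 + 6×4 + 5×2 = 76
C: 7×1 + 7×5 + 7×3 + 6×3 + 5×3 = 96
D: 7×3 + 7×4 + 7×2 + 6×5 + 5×5 = 118
E: 7×5 + 7×1 + 7×5 + 6×2 + 5×4 = 109

D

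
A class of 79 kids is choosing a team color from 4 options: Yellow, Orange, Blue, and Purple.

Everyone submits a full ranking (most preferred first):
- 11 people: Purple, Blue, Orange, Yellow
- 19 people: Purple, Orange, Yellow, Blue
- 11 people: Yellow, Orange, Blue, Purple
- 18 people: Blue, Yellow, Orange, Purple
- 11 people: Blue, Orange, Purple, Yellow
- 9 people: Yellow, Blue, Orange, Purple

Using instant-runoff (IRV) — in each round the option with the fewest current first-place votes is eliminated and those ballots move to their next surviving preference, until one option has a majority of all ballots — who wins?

Round 1: Yellow 20, Orange 0, Blue 29, Purple 30. Orange eliminated.
Round 2: Yellow 20, Blue 29, Purple 30. Yellow eliminated.
Round 3: Blue 49, Purple 30. Blue has a majority (≥40).

Blue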